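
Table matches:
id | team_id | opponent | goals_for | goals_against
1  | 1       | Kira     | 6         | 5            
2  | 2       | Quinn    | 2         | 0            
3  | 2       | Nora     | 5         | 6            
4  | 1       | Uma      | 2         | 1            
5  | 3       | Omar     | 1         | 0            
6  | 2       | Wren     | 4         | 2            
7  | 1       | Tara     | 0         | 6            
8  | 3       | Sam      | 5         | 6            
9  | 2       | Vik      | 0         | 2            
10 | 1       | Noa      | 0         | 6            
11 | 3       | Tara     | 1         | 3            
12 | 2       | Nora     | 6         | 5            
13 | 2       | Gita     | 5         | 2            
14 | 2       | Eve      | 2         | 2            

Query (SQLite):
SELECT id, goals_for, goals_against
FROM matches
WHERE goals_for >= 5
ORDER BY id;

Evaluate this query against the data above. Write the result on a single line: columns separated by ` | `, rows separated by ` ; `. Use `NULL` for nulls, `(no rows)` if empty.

goals_for >= 5: ids {1, 3, 8, 12, 13}

1 | 6 | 5 ; 3 | 5 | 6 ; 8 | 5 | 6 ; 12 | 6 | 5 ; 13 | 5 | 2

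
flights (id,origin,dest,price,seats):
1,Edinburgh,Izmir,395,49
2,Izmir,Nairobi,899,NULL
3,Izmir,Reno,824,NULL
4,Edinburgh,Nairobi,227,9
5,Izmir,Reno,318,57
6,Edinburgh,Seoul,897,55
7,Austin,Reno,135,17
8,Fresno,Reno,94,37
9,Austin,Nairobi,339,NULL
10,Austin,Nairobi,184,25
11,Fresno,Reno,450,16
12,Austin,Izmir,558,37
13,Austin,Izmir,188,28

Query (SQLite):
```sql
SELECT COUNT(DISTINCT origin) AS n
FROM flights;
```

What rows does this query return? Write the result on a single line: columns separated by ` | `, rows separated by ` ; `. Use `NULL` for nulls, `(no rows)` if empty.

Count distinct non-NULL origin values.

4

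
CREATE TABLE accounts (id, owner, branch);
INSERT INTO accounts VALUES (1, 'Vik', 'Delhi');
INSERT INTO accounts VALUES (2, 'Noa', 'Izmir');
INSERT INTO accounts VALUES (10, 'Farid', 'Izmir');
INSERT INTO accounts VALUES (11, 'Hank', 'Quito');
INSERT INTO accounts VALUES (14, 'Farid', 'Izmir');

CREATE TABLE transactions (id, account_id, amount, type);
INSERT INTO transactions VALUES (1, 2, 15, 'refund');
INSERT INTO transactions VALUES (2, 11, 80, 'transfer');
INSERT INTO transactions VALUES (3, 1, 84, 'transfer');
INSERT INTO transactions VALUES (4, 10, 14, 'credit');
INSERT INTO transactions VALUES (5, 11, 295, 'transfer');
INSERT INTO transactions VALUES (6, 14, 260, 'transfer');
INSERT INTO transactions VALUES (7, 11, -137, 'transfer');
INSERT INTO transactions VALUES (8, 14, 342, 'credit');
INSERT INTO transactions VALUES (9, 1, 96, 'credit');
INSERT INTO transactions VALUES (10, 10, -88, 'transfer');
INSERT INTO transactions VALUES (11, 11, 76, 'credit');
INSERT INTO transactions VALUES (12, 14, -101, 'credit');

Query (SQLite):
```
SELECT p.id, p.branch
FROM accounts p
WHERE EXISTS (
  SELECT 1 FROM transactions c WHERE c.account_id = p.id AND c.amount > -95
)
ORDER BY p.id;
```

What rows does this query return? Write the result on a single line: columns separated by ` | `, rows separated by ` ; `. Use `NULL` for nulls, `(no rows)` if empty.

1 | Delhi ; 2 | Izmir ; 10 | Izmir ; 11 | Quito ; 14 | Izmir

For each accounts row, check whether any transactions with matching account_id has amount > -95.
Keep rows where that is true.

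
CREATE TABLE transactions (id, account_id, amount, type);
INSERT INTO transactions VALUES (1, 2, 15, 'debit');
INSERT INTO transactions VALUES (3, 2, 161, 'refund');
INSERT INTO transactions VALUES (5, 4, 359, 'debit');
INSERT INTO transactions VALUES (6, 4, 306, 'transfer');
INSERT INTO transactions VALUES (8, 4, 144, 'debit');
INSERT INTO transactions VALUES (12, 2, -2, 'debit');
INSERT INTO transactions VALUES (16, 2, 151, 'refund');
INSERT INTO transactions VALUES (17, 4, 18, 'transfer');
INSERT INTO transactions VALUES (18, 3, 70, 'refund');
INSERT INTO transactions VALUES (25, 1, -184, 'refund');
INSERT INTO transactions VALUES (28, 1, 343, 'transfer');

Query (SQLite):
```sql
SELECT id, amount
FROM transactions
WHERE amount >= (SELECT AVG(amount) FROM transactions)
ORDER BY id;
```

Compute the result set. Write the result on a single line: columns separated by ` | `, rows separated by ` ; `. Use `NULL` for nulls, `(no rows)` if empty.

Scalar subquery: AVG(amount) over all transactions rows = 125.545455 (≈; comparison uses full precision).
Keep rows where amount >= that value.

3 | 161 ; 5 | 359 ; 6 | 306 ; 8 | 144 ; 16 | 151 ; 28 | 343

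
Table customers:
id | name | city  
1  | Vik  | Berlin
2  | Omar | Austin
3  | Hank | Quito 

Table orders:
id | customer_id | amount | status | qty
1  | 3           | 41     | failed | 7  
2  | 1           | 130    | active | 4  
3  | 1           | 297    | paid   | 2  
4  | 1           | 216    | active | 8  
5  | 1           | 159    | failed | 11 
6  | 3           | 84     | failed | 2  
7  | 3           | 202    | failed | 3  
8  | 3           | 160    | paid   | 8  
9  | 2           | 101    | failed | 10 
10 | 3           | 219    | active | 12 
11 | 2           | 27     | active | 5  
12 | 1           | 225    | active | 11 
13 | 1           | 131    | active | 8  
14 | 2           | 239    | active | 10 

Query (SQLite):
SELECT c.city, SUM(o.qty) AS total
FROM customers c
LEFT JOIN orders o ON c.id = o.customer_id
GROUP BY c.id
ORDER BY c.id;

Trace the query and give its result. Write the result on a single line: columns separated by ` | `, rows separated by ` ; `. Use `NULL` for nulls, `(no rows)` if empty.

LEFT JOIN keeps every customers row; unmatched ones get NULL for orders columns.
Group by customers.id and compute SUM(o.qty). SUM over an all-NULL group is NULL.
  1: ids {2, 3, 4, 5, 12, 13} → SUM(o.qty)=44
  2: ids {9, 11, 14} → SUM(o.qty)=25
  3: ids {1, 6, 7, 8, 10} → SUM(o.qty)=32

Berlin | 44 ; Austin | 25 ; Quito | 32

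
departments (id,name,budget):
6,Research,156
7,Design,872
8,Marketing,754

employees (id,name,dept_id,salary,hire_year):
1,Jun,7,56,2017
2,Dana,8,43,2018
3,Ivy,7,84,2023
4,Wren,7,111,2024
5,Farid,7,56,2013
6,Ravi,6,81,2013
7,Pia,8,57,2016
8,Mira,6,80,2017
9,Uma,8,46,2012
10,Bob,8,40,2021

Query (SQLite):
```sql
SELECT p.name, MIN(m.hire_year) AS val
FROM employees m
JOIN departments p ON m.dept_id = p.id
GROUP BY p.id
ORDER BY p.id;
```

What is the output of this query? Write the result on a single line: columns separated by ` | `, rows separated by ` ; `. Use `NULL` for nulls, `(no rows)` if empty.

Research | 2013 ; Design | 2013 ; Marketing | 2012

Join each employees row to its departments via dept_id.
Group joined rows by departments.id; compute MIN(m.hire_year) per group.
  6: ids {6, 8} → MIN(m.hire_year)=2013
  7: ids {1, 3, 4, 5} → MIN(m.hire_year)=2013
  8: ids {2, 7, 9, 10} → MIN(m.hire_year)=2012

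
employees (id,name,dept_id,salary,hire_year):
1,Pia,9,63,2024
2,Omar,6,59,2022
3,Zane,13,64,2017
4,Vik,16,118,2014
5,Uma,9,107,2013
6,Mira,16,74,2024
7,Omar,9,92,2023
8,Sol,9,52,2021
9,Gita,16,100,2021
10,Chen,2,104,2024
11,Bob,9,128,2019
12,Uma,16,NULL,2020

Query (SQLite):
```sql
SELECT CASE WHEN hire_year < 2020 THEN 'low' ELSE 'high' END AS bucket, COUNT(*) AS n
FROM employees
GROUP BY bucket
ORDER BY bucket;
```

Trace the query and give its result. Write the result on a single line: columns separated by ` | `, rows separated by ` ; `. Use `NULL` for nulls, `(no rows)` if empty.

high | 8 ; low | 4

Bucket rows by hire_year < 2020 → 'low' else 'high'; count each bucket.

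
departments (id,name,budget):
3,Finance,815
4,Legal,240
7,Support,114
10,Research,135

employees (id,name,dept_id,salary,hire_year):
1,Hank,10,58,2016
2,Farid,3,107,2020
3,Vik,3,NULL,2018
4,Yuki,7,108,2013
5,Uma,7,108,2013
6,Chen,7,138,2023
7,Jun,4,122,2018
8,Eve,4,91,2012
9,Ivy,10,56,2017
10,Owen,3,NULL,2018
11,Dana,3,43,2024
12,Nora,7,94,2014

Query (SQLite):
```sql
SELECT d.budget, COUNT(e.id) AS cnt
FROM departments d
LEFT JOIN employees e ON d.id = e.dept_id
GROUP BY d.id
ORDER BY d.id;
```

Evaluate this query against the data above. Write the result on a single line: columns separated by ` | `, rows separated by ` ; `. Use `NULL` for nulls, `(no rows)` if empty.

815 | 4 ; 240 | 2 ; 114 | 4 ; 135 | 2

LEFT JOIN keeps every departments row; unmatched ones get NULL for employees columns.
Group by departments.id and compute COUNT(e.id). COUNT(col) of an all-NULL group is 0.
  3: ids {2, 3, 10, 11} → COUNT(e.id)=4
  4: ids {7, 8} → COUNT(e.id)=2
  7: ids {4, 5, 6, 12} → COUNT(e.id)=4
  10: ids {1, 9} → COUNT(e.id)=2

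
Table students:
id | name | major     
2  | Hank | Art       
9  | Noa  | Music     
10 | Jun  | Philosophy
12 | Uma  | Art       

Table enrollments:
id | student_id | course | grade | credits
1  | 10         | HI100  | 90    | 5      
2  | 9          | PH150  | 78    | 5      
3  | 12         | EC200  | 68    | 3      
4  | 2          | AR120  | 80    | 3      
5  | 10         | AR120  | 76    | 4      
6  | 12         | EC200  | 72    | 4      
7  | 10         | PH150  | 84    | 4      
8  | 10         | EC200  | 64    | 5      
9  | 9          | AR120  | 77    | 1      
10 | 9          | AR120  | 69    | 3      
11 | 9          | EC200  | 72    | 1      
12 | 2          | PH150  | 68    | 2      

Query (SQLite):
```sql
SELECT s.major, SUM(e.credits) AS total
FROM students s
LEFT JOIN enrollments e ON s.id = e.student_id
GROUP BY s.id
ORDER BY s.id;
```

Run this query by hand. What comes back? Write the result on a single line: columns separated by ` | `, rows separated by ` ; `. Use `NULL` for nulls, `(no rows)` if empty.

Art | 5 ; Music | 10 ; Philosophy | 18 ; Art | 7

LEFT JOIN keeps every students row; unmatched ones get NULL for enrollments columns.
Group by students.id and compute SUM(e.credits). SUM over an all-NULL group is NULL.
  2: ids {4, 12} → SUM(e.credits)=5
  9: ids {2, 9, 10, 11} → SUM(e.credits)=10
  10: ids {1, 5, 7, 8} → SUM(e.credits)=18
  12: ids {3, 6} → SUM(e.credits)=7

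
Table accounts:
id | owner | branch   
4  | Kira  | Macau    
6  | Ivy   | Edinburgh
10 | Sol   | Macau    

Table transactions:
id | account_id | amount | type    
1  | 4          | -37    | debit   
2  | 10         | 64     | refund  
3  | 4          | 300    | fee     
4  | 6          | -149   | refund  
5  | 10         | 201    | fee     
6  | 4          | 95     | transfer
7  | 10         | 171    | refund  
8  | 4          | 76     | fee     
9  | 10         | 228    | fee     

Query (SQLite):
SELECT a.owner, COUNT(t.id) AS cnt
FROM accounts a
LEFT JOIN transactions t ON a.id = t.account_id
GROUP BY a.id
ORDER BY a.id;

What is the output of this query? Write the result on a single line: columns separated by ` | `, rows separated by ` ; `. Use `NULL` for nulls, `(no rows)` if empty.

Kira | 4 ; Ivy | 1 ; Sol | 4

LEFT JOIN keeps every accounts row; unmatched ones get NULL for transactions columns.
Group by accounts.id and compute COUNT(t.id). COUNT(col) of an all-NULL group is 0.
  4: ids {1, 3, 6, 8} → COUNT(t.id)=4
  6: ids {4} → COUNT(t.id)=1
  10: ids {2, 5, 7, 9} → COUNT(t.id)=4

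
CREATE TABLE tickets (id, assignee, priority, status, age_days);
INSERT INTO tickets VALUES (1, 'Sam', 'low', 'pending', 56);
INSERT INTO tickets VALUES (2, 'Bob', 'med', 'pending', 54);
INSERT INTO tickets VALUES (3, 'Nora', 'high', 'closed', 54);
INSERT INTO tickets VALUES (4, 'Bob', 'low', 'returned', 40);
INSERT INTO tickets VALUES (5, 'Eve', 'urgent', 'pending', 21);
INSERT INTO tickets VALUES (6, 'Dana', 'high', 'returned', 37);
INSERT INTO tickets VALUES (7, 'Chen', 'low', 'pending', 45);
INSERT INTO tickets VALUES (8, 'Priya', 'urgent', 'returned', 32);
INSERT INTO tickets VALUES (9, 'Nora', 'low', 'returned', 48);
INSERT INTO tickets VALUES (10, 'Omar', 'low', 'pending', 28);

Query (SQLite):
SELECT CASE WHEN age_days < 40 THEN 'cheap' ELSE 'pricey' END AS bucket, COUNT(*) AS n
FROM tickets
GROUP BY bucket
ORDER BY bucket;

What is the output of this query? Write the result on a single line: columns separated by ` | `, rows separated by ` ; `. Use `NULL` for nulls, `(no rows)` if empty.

cheap | 4 ; pricey | 6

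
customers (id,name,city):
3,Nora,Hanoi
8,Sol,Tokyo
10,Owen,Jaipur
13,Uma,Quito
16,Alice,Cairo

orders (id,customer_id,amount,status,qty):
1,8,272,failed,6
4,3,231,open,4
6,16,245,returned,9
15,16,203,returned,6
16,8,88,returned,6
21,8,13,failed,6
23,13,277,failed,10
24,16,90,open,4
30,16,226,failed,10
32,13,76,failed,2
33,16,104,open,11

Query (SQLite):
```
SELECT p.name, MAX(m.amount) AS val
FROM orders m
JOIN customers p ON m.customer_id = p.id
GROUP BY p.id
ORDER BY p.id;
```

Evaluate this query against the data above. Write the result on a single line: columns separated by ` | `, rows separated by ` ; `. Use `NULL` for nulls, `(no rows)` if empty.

Join each orders row to its customers via customer_id.
Group joined rows by customers.id; compute MAX(m.amount) per group.
  3: ids {4} → MAX(m.amount)=231
  8: ids {1, 16, 21} → MAX(m.amount)=272
  13: ids {23, 32} → MAX(m.amount)=277
  16: ids {6, 15, 24, 30, 33} → MAX(m.amount)=245

Nora | 231 ; Sol | 272 ; Uma | 277 ; Alice | 245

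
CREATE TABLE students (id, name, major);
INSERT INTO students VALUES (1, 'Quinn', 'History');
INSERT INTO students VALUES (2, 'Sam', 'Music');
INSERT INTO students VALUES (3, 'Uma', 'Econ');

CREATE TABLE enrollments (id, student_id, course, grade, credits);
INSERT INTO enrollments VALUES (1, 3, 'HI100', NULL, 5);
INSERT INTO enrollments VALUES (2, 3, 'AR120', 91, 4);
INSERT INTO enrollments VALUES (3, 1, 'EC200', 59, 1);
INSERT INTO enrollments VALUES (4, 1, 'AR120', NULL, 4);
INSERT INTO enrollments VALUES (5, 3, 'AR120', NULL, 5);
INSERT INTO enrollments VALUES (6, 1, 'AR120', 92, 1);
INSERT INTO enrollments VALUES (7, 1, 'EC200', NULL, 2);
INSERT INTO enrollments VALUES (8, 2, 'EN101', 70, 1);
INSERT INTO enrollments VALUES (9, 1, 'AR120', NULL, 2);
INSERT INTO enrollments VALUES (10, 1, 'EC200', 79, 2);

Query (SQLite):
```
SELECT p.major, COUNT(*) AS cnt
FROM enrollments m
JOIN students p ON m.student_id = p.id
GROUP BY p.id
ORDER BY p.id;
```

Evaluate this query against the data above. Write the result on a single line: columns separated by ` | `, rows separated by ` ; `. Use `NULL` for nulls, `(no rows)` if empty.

History | 6 ; Music | 1 ; Econ | 3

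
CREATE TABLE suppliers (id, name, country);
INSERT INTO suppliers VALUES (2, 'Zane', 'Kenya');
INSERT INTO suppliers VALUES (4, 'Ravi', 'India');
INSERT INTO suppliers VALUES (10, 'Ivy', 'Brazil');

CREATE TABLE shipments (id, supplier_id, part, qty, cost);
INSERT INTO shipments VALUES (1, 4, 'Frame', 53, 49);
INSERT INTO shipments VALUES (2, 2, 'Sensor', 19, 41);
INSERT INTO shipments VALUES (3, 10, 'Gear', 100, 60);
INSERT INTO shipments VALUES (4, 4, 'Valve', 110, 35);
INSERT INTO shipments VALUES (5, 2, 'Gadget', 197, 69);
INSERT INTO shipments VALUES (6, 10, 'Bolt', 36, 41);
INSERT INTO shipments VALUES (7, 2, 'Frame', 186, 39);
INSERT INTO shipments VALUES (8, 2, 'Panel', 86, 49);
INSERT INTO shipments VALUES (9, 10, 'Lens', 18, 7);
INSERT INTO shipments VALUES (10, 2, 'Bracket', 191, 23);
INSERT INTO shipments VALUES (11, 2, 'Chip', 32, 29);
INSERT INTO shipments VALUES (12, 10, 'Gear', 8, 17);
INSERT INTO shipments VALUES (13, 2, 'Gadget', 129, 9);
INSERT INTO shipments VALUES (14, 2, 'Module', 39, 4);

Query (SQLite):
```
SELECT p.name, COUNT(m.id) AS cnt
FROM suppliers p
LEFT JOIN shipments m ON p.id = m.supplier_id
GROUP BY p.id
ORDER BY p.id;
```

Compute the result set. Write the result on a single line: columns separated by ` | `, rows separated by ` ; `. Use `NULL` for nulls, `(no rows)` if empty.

LEFT JOIN keeps every suppliers row; unmatched ones get NULL for shipments columns.
Group by suppliers.id and compute COUNT(m.id). COUNT(col) of an all-NULL group is 0.
  2: ids {2, 5, 7, 8, 10, 11, 13, 14} → COUNT(m.id)=8
  4: ids {1, 4} → COUNT(m.id)=2
  10: ids {3, 6, 9, 12} → COUNT(m.id)=4

Zane | 8 ; Ravi | 2 ; Ivy | 4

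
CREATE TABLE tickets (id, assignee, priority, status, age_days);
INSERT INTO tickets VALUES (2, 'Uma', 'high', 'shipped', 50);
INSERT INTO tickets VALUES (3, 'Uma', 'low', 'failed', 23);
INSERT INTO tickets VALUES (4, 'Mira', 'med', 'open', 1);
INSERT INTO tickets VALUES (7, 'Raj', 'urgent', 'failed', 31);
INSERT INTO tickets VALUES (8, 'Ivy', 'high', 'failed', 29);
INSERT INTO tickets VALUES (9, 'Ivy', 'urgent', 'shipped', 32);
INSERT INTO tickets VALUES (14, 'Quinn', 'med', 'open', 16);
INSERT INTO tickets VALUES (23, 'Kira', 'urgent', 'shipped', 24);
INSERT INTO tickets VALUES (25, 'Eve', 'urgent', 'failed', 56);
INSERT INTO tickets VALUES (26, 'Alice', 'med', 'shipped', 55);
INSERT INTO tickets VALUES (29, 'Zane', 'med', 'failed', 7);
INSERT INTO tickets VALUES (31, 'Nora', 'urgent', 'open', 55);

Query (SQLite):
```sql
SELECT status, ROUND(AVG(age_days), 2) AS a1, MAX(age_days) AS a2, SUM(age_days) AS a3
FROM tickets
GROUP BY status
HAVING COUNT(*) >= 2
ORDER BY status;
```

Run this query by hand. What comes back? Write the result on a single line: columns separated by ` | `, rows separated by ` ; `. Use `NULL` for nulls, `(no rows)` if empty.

failed | 29.2 | 56 | 146 ; open | 24 | 55 | 72 ; shipped | 40.25 | 55 | 161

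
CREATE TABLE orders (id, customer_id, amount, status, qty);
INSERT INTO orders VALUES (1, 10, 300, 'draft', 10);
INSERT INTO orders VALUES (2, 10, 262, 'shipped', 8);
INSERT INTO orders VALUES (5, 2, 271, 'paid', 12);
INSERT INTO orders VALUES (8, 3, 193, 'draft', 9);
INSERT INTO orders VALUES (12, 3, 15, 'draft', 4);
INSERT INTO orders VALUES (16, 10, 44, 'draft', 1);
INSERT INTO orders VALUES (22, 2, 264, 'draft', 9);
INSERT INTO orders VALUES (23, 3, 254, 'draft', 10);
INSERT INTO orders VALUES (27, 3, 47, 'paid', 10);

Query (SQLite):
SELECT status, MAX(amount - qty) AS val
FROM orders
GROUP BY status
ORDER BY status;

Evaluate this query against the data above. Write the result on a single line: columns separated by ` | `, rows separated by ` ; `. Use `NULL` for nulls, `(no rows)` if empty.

draft | 290 ; paid | 259 ; shipped | 254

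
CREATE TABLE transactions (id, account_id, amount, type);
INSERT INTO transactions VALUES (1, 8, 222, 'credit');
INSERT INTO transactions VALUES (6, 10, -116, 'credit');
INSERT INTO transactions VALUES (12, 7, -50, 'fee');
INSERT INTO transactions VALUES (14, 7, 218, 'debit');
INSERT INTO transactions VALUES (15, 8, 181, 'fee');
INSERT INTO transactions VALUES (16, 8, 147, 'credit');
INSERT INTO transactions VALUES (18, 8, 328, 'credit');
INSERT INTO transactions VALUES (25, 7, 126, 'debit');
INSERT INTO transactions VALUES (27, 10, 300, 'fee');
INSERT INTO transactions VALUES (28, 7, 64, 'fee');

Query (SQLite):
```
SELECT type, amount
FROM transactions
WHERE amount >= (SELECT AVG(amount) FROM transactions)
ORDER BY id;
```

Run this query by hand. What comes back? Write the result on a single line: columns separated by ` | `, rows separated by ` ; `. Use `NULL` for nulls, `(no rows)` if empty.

credit | 222 ; debit | 218 ; fee | 181 ; credit | 147 ; credit | 328 ; fee | 300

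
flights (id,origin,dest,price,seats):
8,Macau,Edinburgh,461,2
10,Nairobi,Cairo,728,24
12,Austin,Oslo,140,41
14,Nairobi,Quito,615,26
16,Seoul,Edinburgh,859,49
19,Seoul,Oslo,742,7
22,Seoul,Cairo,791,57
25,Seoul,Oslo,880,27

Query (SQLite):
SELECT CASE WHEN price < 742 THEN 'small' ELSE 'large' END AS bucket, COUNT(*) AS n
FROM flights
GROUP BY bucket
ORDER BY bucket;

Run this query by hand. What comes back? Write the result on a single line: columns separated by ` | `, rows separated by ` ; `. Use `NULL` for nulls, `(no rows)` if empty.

Bucket rows by price < 742 → 'small' else 'large'; count each bucket.

large | 4 ; small | 4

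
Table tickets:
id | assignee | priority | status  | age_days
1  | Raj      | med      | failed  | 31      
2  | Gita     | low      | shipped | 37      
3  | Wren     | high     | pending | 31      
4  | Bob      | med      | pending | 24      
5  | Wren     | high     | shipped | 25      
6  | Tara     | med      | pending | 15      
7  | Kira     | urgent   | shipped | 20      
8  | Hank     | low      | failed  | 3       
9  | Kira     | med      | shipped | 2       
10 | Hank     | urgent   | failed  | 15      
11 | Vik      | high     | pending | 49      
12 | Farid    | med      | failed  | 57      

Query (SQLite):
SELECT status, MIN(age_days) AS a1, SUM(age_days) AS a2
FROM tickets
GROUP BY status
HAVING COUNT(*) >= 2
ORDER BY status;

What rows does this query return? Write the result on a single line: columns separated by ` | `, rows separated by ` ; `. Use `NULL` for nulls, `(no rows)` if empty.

failed | 3 | 106 ; pending | 15 | 119 ; shipped | 2 | 84

Group tickets by status.
Per group compute: MIN(age_days), SUM(age_days).
HAVING: drop groups with fewer than 2 rows.
  failed: ids {1, 8, 10, 12} → MIN(age_days)=3, SUM(age_days)=106
  pending: ids {3, 4, 6, 11} → MIN(age_days)=15, SUM(age_days)=119
  shipped: ids {2, 5, 7, 9} → MIN(age_days)=2, SUM(age_days)=84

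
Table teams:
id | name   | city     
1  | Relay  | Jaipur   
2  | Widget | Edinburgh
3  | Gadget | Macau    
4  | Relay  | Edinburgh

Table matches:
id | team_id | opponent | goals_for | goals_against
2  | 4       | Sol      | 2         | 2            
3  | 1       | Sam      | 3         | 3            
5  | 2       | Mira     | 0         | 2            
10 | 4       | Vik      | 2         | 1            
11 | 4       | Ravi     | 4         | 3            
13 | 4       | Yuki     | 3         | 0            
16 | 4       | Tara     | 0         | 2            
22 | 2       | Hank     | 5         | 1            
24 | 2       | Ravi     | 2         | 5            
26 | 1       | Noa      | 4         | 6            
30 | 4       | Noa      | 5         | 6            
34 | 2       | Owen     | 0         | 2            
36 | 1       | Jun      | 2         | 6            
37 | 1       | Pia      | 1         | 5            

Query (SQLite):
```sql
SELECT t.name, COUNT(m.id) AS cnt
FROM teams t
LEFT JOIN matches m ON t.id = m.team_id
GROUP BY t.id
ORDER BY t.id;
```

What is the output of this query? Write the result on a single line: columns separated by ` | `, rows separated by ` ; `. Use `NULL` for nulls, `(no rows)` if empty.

LEFT JOIN keeps every teams row; unmatched ones get NULL for matches columns.
Group by teams.id and compute COUNT(m.id). COUNT(col) of an all-NULL group is 0.
  1: ids {3, 26, 36, 37} → COUNT(m.id)=4
  2: ids {5, 22, 24, 34} → COUNT(m.id)=4
  3: ids {—} → COUNT(m.id)=0
  4: ids {2, 10, 11, 13, 16, 30} → COUNT(m.id)=6

Relay | 4 ; Widget | 4 ; Gadget | 0 ; Relay | 6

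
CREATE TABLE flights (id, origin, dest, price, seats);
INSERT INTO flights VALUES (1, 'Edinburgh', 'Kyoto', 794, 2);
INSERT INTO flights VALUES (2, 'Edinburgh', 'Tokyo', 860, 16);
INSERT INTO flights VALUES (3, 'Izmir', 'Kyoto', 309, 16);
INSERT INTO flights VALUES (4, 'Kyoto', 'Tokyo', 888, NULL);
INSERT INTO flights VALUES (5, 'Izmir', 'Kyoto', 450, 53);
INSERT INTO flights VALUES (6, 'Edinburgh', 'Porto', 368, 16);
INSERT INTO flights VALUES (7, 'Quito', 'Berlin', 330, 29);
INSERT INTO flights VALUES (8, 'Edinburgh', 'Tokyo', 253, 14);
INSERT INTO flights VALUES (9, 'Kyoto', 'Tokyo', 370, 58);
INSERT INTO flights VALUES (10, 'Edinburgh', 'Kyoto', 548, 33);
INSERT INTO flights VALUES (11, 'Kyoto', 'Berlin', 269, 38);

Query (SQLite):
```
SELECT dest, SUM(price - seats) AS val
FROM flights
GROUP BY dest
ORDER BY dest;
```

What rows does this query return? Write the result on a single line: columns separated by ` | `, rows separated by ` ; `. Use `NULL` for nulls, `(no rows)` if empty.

For each row compute price - seats.
Group by dest; take SUM of the expression per group.
  Berlin: ids {7, 11} → SUM(price - seats)=532
  Kyoto: ids {1, 3, 5, 10} → SUM(price - seats)=1997
  Porto: ids {6} → SUM(price - seats)=352
  Tokyo: ids {2, 4, 8, 9} → SUM(price - seats)=1395

Berlin | 532 ; Kyoto | 1997 ; Porto | 352 ; Tokyo | 1395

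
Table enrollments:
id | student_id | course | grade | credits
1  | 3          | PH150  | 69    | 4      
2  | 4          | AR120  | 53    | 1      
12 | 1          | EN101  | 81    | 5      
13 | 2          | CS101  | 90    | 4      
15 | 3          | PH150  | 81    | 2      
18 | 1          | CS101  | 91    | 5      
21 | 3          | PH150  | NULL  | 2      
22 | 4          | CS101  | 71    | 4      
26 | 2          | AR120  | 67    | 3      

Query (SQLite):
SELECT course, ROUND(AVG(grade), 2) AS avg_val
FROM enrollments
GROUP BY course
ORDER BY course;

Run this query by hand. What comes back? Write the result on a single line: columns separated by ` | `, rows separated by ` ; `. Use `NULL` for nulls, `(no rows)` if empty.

AR120 | 60 ; CS101 | 84 ; EN101 | 81 ; PH150 | 75

Partition enrollments by course; compute ROUND(AVG(grade), 2) within each group.
  AR120: ids {2, 26} → ROUND(AVG(grade), 2)=60
  CS101: ids {13, 18, 22} → ROUND(AVG(grade), 2)=84
  EN101: ids {12} → ROUND(AVG(grade), 2)=81
  PH150: ids {1, 15, 21} → ROUND(AVG(grade), 2)=75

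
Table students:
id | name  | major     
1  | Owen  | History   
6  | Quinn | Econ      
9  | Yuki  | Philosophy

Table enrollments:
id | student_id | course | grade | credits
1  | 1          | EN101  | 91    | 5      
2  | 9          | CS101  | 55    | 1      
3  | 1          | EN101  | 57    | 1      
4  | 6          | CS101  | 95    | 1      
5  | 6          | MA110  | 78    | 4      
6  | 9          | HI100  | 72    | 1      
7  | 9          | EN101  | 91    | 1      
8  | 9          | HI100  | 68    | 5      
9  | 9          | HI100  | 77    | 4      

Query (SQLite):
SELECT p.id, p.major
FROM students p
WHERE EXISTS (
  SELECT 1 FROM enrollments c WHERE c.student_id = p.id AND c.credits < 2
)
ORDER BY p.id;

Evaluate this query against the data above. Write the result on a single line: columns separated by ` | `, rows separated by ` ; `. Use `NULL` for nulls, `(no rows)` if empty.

For each students row, check whether any enrollments with matching student_id has credits < 2.
Keep rows where that is true.

1 | History ; 6 | Econ ; 9 | Philosophy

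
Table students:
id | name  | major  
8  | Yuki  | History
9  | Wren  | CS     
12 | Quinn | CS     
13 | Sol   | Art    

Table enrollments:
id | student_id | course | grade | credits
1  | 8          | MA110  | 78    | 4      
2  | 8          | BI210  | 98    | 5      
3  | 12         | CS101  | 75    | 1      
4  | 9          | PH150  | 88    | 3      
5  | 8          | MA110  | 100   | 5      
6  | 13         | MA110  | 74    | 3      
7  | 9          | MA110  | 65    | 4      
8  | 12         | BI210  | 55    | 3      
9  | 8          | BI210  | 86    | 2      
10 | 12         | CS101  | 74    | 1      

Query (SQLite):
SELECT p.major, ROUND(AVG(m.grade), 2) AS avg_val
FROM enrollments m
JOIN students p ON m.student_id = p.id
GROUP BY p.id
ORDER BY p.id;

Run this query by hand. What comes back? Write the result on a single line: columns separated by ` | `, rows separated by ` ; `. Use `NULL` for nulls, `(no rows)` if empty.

History | 90.5 ; CS | 76.5 ; CS | 68 ; Art | 74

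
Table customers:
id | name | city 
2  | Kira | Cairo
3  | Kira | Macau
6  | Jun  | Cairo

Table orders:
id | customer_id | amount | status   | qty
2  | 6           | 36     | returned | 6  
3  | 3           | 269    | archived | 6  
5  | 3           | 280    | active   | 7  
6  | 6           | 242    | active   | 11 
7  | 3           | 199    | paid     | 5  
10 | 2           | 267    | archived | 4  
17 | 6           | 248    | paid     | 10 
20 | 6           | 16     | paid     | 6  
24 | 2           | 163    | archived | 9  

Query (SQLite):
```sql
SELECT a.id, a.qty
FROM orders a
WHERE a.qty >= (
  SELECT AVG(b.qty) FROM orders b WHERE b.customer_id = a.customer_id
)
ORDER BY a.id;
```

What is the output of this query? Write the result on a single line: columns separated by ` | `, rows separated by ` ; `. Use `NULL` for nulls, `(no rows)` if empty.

3 | 6 ; 5 | 7 ; 6 | 11 ; 17 | 10 ; 24 | 9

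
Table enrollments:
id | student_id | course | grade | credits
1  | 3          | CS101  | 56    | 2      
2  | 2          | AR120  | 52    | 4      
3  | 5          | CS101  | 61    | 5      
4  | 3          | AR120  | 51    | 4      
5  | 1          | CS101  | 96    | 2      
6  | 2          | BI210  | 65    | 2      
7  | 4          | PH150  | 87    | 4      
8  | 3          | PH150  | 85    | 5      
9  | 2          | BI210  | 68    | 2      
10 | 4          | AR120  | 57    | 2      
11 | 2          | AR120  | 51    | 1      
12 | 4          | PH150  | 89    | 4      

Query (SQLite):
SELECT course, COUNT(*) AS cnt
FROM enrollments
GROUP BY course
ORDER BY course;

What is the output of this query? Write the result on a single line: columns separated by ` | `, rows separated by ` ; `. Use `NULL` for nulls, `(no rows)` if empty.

AR120 | 4 ; BI210 | 2 ; CS101 | 3 ; PH150 | 3

Partition enrollments by course; compute COUNT(*) within each group.
  AR120: ids {2, 4, 10, 11} → COUNT(*)=4
  BI210: ids {6, 9} → COUNT(*)=2
  CS101: ids {1, 3, 5} → COUNT(*)=3
  PH150: ids {7, 8, 12} → COUNT(*)=3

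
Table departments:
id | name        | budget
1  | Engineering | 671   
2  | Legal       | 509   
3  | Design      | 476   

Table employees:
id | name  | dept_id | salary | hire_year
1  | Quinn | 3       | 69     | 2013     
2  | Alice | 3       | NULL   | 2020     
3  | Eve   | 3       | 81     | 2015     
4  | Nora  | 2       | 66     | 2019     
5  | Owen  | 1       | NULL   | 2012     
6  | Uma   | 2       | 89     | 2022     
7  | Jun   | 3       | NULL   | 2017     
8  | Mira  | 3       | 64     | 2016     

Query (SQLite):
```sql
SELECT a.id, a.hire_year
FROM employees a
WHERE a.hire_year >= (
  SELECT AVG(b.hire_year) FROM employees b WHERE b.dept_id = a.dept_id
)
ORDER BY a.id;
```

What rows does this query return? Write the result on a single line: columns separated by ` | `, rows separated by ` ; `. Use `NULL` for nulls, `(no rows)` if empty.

2 | 2020 ; 5 | 2012 ; 6 | 2022 ; 7 | 2017

For each employees row a, compute AVG(hire_year) over rows sharing a.dept_id.
Keep row a if a.hire_year >= that per-group AVG.
  dept_id=1: AVG(hire_year) = 2012.0
  dept_id=2: AVG(hire_year) = 2020.5
  dept_id=3: AVG(hire_year) = 2016.2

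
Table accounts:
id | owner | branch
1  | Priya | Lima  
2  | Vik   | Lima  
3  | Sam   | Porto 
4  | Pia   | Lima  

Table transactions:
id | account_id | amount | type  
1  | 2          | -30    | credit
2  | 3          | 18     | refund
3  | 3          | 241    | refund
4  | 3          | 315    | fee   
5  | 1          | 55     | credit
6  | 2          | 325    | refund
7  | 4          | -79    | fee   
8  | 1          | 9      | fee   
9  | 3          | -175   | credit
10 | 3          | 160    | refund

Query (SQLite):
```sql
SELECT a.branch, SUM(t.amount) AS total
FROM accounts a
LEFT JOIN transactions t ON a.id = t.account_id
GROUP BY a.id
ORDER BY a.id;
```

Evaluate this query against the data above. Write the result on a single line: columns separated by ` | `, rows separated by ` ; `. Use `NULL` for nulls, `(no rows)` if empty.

LEFT JOIN keeps every accounts row; unmatched ones get NULL for transactions columns.
Group by accounts.id and compute SUM(t.amount). SUM over an all-NULL group is NULL.
  1: ids {5, 8} → SUM(t.amount)=64
  2: ids {1, 6} → SUM(t.amount)=295
  3: ids {2, 3, 4, 9, 10} → SUM(t.amount)=559
  4: ids {7} → SUM(t.amount)=-79

Lima | 64 ; Lima | 295 ; Porto | 559 ; Lima | -79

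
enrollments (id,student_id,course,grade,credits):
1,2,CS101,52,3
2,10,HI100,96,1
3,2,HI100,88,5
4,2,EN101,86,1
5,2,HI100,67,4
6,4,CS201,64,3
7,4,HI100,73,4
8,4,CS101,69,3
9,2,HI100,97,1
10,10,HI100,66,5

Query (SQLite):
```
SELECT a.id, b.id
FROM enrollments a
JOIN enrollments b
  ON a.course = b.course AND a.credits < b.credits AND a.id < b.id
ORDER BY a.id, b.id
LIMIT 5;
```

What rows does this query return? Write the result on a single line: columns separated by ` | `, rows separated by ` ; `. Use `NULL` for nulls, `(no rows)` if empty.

Pairs (a,b) with same course, a.credits < b.credits, a.id < b.id.
course groups: CS101:{1,8} CS201:{6} EN101:{4} HI100:{2,3,5,7,9,10}
Ordered by (a.id, b.id); first 5.

2 | 3 ; 2 | 5 ; 2 | 7 ; 2 | 10 ; 5 | 10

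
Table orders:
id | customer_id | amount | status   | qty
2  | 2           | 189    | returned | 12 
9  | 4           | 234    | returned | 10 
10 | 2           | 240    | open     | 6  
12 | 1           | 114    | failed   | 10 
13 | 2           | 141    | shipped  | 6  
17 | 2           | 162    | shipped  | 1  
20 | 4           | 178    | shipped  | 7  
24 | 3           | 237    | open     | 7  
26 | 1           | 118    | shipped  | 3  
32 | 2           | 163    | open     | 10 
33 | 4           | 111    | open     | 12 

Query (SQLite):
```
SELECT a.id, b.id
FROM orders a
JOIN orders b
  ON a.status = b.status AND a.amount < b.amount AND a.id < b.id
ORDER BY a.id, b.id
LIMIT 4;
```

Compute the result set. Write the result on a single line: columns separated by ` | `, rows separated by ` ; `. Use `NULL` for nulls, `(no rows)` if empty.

2 | 9 ; 13 | 17 ; 13 | 20 ; 17 | 20

Pairs (a,b) with same status, a.amount < b.amount, a.id < b.id.
status groups: failed:{12} open:{10,24,32,33} returned:{2,9} shipped:{13,17,20,26}
Ordered by (a.id, b.id); first 4.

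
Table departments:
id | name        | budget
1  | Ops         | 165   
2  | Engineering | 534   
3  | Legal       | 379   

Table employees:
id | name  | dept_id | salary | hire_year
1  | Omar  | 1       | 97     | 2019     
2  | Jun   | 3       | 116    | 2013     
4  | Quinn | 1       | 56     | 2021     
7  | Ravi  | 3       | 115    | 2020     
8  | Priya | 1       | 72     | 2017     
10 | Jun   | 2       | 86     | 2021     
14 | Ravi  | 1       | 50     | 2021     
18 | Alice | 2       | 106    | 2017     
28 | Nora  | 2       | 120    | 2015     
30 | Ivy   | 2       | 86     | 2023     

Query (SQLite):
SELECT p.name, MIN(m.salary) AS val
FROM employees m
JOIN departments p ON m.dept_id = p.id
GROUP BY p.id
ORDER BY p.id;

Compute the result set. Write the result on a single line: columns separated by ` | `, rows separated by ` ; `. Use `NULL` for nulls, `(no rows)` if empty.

Ops | 50 ; Engineering | 86 ; Legal | 115

Join each employees row to its departments via dept_id.
Group joined rows by departments.id; compute MIN(m.salary) per group.
  1: ids {1, 4, 8, 14} → MIN(m.salary)=50
  2: ids {10, 18, 28, 30} → MIN(m.salary)=86
  3: ids {2, 7} → MIN(m.salary)=115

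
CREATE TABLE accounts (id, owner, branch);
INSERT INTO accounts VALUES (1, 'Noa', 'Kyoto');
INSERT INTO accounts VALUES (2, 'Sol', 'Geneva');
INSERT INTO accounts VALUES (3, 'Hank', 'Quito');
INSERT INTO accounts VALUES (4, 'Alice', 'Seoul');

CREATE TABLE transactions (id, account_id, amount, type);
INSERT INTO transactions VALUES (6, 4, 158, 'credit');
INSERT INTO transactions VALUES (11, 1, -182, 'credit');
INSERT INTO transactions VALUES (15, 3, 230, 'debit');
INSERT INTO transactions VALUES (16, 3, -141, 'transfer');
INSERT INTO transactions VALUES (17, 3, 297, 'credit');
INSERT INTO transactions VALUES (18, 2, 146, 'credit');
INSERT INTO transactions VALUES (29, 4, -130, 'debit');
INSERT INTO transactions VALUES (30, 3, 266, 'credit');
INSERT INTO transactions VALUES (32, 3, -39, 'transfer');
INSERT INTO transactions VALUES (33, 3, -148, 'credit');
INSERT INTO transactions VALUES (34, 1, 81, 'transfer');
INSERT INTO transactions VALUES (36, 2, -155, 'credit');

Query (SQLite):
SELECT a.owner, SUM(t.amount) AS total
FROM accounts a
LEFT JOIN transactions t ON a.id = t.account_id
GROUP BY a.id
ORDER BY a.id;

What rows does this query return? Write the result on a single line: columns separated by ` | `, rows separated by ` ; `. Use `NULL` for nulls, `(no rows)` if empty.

Noa | -101 ; Sol | -9 ; Hank | 465 ; Alice | 28

LEFT JOIN keeps every accounts row; unmatched ones get NULL for transactions columns.
Group by accounts.id and compute SUM(t.amount). SUM over an all-NULL group is NULL.
  1: ids {11, 34} → SUM(t.amount)=-101
  2: ids {18, 36} → SUM(t.amount)=-9
  3: ids {15, 16, 17, 30, 32, 33} → SUM(t.amount)=465
  4: ids {6, 29} → SUM(t.amount)=28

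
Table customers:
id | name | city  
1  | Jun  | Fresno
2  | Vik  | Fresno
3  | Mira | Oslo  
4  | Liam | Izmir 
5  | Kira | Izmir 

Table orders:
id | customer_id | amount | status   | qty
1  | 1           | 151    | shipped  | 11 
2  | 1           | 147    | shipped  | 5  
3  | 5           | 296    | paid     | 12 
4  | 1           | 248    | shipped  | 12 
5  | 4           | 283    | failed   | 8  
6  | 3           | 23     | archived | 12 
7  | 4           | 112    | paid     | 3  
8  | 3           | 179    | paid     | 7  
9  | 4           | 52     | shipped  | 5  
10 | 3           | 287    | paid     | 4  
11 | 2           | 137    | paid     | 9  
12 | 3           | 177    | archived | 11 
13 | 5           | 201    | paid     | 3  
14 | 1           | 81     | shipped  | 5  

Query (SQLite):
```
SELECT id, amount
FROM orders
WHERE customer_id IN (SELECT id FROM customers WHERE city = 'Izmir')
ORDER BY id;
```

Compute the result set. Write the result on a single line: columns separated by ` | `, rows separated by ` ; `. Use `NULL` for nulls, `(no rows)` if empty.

3 | 296 ; 5 | 283 ; 7 | 112 ; 9 | 52 ; 13 | 201

Inner query: customers.id where city = 'Izmir'.
Outer: keep orders rows whose customer_id is in that set.
Inner query → {4, 5}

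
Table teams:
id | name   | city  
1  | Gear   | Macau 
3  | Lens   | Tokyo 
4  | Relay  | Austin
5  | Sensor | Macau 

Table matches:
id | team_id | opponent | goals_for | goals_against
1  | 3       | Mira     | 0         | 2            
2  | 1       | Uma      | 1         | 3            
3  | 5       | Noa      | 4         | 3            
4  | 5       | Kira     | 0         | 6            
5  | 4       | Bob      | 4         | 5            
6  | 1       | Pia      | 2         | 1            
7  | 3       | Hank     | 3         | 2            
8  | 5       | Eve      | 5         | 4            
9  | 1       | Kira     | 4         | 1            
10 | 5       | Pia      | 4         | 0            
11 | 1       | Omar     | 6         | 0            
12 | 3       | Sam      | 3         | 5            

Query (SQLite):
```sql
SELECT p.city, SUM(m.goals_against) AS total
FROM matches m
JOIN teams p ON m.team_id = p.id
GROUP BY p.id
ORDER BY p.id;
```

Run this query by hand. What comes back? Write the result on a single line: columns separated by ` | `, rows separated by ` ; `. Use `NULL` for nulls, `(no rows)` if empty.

Join each matches row to its teams via team_id.
Group joined rows by teams.id; compute SUM(m.goals_against) per group.
  1: ids {2, 6, 9, 11} → SUM(m.goals_against)=5
  3: ids {1, 7, 12} → SUM(m.goals_against)=9
  4: ids {5} → SUM(m.goals_against)=5
  5: ids {3, 4, 8, 10} → SUM(m.goals_against)=13

Macau | 5 ; Tokyo | 9 ; Austin | 5 ; Macau | 13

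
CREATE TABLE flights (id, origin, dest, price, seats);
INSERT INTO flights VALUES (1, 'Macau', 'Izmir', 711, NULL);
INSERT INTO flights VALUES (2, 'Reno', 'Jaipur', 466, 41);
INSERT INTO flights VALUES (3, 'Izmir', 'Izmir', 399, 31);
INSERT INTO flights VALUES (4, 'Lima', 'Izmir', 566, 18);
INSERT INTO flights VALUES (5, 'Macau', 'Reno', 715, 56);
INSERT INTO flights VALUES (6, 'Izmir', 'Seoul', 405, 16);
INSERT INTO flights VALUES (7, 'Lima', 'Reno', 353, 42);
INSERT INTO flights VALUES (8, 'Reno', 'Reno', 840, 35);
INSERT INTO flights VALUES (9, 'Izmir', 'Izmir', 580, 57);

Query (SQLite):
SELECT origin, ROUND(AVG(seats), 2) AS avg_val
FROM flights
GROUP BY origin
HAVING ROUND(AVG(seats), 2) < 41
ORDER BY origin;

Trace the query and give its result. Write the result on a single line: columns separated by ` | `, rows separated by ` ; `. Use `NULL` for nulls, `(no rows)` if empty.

Partition flights by origin; compute ROUND(AVG(seats), 2) within each group.
HAVING: keep groups where ROUND(AVG(seats), 2) < 41.
  Izmir: ids {3, 6, 9} → ROUND(AVG(seats), 2)=34.67
  Lima: ids {4, 7} → ROUND(AVG(seats), 2)=30
  Macau: ids {1, 5} → ROUND(AVG(seats), 2)=56
  Reno: ids {2, 8} → ROUND(AVG(seats), 2)=38

Izmir | 34.67 ; Lima | 30 ; Reno | 38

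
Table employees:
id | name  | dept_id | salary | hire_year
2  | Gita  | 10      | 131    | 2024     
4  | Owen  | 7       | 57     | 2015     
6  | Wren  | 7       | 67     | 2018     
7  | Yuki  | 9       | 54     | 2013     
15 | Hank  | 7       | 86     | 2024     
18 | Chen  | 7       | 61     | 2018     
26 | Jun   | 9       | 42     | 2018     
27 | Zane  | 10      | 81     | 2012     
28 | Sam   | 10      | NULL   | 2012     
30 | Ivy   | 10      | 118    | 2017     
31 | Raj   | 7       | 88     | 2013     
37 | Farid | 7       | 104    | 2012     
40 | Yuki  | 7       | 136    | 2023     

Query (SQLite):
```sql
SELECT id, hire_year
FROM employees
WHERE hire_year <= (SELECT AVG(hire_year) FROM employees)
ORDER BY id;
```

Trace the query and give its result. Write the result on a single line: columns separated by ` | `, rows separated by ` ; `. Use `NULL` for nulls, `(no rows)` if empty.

4 | 2015 ; 7 | 2013 ; 27 | 2012 ; 28 | 2012 ; 31 | 2013 ; 37 | 2012

Scalar subquery: AVG(hire_year) over all employees rows = 2016.846154 (≈; comparison uses full precision).
Keep rows where hire_year <= that value.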